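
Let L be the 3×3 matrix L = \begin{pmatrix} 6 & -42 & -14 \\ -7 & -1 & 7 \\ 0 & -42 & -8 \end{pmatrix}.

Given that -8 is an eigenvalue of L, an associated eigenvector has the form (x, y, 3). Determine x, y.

3, 0

We need (L + 8I)v = 0.
L + 8I = [[14, -42, -14], [-7, 7, 7], [0, -42, 0]].
Row 1: (14)·x + (-42)·y + (-14)·3 = 0
Row 2: (-7)·x + (7)·y + (7)·3 = 0
Row 3: (0)·x + (-42)·y + (0)·3 = 0
Solving gives x = 3, y = 0.
Check: L·(3, 0, 3) = (-24, 0, -24) = -8·(3, 0, 3).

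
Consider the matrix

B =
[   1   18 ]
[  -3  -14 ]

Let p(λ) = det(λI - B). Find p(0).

40

p(0) = det(0·I − B) = det(−B) = (−1)^2·det(B).
det(B) = 40, so p(0) = 40.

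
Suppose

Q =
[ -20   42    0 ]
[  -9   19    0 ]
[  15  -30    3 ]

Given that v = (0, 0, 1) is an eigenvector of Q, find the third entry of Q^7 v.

2187

First find the eigenvalue: Qv = (0, 0, 3) = 3·(0, 0, 1), so λ = 3.
Then Q^7 v = λ^7·v = 3^7·(0, 0, 1) = 2187·(0, 0, 1) = (0, 0, 2187).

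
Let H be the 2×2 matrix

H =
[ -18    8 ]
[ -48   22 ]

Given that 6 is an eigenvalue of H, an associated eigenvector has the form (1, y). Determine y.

We need (H - 6I)v = 0.
H - 6I = [[-24, 8], [-48, 16]].
Row 1: (-24)·1 + (8)·y = 0
Row 2: (-48)·1 + (16)·y = 0
Solving gives y = 3.
Check: H·(1, 3) = (6, 18) = 6·(1, 3).

3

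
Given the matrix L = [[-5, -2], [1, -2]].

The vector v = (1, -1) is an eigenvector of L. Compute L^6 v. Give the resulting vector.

(729, -729)

First find the eigenvalue: Lv = (-3, 3) = -3·(1, -1), so λ = -3.
Then L^6 v = λ^6·v = (-3)^6·(1, -1) = 729·(1, -1) = (729, -729).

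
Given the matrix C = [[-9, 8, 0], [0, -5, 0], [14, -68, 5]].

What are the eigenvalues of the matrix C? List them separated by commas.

Set up det(λI - C) = 0.
Expanding the 3×3 determinant: p(λ) = λ^3 + 9λ^2 - 25λ - 225.
Try λ = -5: p(-5) = 0, so -5 is a root.
Dividing by (λ + 5) leaves λ^2 + 4λ - 45.
The quadratic factors as (λ + 9)·(λ - 5).
Eigenvalues: -9, -5, 5.

-9, -5, 5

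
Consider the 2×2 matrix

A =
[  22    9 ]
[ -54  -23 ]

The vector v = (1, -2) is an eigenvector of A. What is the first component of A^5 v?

First find the eigenvalue: Av = (4, -8) = 4·(1, -2), so λ = 4.
Then A^5 v = λ^5·v = 4^5·(1, -2) = 1024·(1, -2) = (1024, -2048).

1024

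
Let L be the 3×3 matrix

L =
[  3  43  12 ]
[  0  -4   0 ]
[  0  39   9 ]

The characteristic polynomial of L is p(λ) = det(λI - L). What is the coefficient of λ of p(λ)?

p(λ) = λ^3 - 8λ^2 - 21λ + 108.
The coefficient of λ is -21.

-21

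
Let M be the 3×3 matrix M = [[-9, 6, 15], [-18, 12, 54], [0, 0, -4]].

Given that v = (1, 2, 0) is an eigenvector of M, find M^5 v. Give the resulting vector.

(243, 486, 0)

First find the eigenvalue: Mv = (3, 6, 0) = 3·(1, 2, 0), so λ = 3.
Then M^5 v = λ^5·v = 3^5·(1, 2, 0) = 243·(1, 2, 0) = (243, 486, 0).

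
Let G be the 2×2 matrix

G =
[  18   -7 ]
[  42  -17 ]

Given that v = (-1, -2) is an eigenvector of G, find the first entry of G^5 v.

First find the eigenvalue: Gv = (-4, -8) = 4·(-1, -2), so λ = 4.
Then G^5 v = λ^5·v = 4^5·(-1, -2) = 1024·(-1, -2) = (-1024, -2048).

-1024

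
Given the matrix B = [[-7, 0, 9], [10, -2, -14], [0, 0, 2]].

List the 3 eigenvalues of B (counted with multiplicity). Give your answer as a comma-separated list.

-7, -2, 2

Compute the characteristic polynomial p(t) = det(tI - B).
Expanding the 3×3 determinant: p(t) = t^3 + 7t^2 - 4t - 28.
Try t = -7: p(-7) = 0, so -7 is a root.
Dividing by (t + 7) leaves t^2 - 4.
The quadratic factors as (t + 2)·(t - 2).
Eigenvalues: -7, -2, 2.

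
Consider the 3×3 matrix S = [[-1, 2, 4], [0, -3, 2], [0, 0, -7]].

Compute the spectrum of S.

S is upper triangular, so its eigenvalues are the diagonal entries.
Diagonal: -1, -3, -7.

-7, -3, -1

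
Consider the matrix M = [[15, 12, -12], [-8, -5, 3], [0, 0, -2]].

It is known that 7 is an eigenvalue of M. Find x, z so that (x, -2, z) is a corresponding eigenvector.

3, 0

We need (M - 7I)v = 0.
M - 7I = [[8, 12, -12], [-8, -12, 3], [0, 0, -9]].
Row 1: (8)·x + (12)·-2 + (-12)·z = 0
Row 2: (-8)·x + (-12)·-2 + (3)·z = 0
Row 3: (0)·x + (0)·-2 + (-9)·z = 0
Solving gives x = 3, z = 0.
Check: M·(3, -2, 0) = (21, -14, 0) = 7·(3, -2, 0).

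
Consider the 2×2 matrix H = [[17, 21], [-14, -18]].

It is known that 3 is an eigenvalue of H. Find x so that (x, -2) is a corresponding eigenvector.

We need (H - 3I)v = 0.
H - 3I = [[14, 21], [-14, -21]].
Row 1: (14)·x + (21)·-2 = 0
Row 2: (-14)·x + (-21)·-2 = 0
Solving gives x = 3.
Check: H·(3, -2) = (9, -6) = 3·(3, -2).

3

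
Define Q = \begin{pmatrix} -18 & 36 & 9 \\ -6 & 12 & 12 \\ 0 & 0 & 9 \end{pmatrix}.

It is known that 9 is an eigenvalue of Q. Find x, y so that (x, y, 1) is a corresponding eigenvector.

We need (Q - 9I)v = 0.
Q - 9I = [[-27, 36, 9], [-6, 3, 12], [0, 0, 0]].
Row 1: (-27)·x + (36)·y + (9)·1 = 0
Row 2: (-6)·x + (3)·y + (12)·1 = 0
Row 3: (0)·x + (0)·y + (0)·1 = 0
Solving gives x = 3, y = 2.
Check: Q·(3, 2, 1) = (27, 18, 9) = 9·(3, 2, 1).

3, 2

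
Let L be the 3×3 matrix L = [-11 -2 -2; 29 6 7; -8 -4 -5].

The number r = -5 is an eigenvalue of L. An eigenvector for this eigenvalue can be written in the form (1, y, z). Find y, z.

-2, -1

We need (L + 5I)v = 0.
L + 5I = [[-6, -2, -2], [29, 11, 7], [-8, -4, 0]].
Row 1: (-6)·1 + (-2)·y + (-2)·z = 0
Row 2: (29)·1 + (11)·y + (7)·z = 0
Row 3: (-8)·1 + (-4)·y + (0)·z = 0
Solving gives y = -2, z = -1.
Check: L·(1, -2, -1) = (-5, 10, 5) = -5·(1, -2, -1).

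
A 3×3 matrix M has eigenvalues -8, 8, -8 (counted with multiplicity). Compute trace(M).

trace(M) is the sum of the eigenvalues: (-8) + (8) + (-8) = -8.

-8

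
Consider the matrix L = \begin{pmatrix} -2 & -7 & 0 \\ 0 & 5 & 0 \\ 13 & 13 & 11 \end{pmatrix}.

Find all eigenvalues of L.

Set up det(λI - L) = 0.
Expanding along the first row, p(λ) = λ^3 - 14λ^2 + 23λ + 110.
Rational-root test: λ = -2 gives p(-2) = 0.
Dividing by (λ + 2) leaves λ^2 - 16λ + 55.
The quadratic factors as (λ - 5)·(λ - 11).
Eigenvalues: -2, 5, 11.

-2, 5, 11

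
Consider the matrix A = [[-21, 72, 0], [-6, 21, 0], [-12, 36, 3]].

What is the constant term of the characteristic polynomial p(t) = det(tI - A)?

27

p(0) = det(0·I − A) = det(−A) = (−1)^3·det(A).
det(A) = -27, so p(0) = 27.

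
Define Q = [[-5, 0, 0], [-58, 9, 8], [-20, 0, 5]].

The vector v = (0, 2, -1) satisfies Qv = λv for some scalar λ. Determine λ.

5

Compute Qv: Q·(0, 2, -1) = (0, 10, -5).
Since Qv = λv, compare component 2: 10 = λ·2, so λ = 5.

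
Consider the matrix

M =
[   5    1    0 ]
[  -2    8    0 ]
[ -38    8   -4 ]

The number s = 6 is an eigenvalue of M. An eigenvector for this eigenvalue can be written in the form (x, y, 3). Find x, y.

We need (M - 6I)v = 0.
M - 6I = [[-1, 1, 0], [-2, 2, 0], [-38, 8, -10]].
Row 1: (-1)·x + (1)·y + (0)·3 = 0
Row 2: (-2)·x + (2)·y + (0)·3 = 0
Row 3: (-38)·x + (8)·y + (-10)·3 = 0
Solving gives x = -1, y = -1.
Check: M·(-1, -1, 3) = (-6, -6, 18) = 6·(-1, -1, 3).

-1, -1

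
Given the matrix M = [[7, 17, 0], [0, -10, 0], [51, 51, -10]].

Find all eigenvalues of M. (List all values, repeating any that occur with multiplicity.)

The characteristic polynomial is p(λ) = det(λI - M).
Expanding along the first row, p(λ) = λ^3 + 13λ^2 - 40λ - 700.
Since p(7) = 0, λ = 7 is a root.
Factor out (λ - 7): p(λ) = (λ - 7)·(λ^2 + 20λ + 100).
The quadratic factor is (λ + 10)^2.
Eigenvalues: -10, -10, 7.

-10, -10, 7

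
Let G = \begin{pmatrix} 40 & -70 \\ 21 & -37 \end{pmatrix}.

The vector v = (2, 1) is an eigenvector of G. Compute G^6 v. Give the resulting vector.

First find the eigenvalue: Gv = (10, 5) = 5·(2, 1), so λ = 5.
Then G^6 v = λ^6·v = 5^6·(2, 1) = 15625·(2, 1) = (31250, 15625).

(31250, 15625)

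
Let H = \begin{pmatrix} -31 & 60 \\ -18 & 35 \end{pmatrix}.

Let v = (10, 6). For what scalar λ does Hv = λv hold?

Compute Hv: H·(10, 6) = (50, 30).
Since Hv = λv, compare component 1: 50 = λ·10, so λ = 5.

5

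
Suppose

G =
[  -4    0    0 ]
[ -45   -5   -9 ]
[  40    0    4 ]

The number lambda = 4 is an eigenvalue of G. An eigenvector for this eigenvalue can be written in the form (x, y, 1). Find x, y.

0, -1

We need (G - 4I)v = 0.
G - 4I = [[-8, 0, 0], [-45, -9, -9], [40, 0, 0]].
Row 1: (-8)·x + (0)·y + (0)·1 = 0
Row 2: (-45)·x + (-9)·y + (-9)·1 = 0
Row 3: (40)·x + (0)·y + (0)·1 = 0
Solving gives x = 0, y = -1.
Check: G·(0, -1, 1) = (0, -4, 4) = 4·(0, -1, 1).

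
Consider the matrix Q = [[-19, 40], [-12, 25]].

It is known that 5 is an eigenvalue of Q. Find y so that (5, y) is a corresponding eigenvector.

We need (Q - 5I)v = 0.
Q - 5I = [[-24, 40], [-12, 20]].
Row 1: (-24)·5 + (40)·y = 0
Row 2: (-12)·5 + (20)·y = 0
Solving gives y = 3.
Check: Q·(5, 3) = (25, 15) = 5·(5, 3).

3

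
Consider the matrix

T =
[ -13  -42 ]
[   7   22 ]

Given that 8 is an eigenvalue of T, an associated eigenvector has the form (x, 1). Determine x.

-2

We need (T - 8I)v = 0.
T - 8I = [[-21, -42], [7, 14]].
Row 1: (-21)·x + (-42)·1 = 0
Row 2: (7)·x + (14)·1 = 0
Solving gives x = -2.
Check: T·(-2, 1) = (-16, 8) = 8·(-2, 1).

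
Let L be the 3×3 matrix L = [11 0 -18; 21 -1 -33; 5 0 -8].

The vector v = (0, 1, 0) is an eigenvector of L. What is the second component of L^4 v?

1

First find the eigenvalue: Lv = (0, -1, 0) = -1·(0, 1, 0), so λ = -1.
Then L^4 v = λ^4·v = (-1)^4·(0, 1, 0) = 1·(0, 1, 0) = (0, 1, 0).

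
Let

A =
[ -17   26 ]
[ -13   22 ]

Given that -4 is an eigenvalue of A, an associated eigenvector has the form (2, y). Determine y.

1

We need (A + 4I)v = 0.
A + 4I = [[-13, 26], [-13, 26]].
Row 1: (-13)·2 + (26)·y = 0
Row 2: (-13)·2 + (26)·y = 0
Solving gives y = 1.
Check: A·(2, 1) = (-8, -4) = -4·(2, 1).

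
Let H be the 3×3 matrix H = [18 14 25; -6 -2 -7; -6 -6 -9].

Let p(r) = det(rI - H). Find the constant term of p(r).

0

p(r) = r^3 - 7r^2 + 12r.
The constant term is 0.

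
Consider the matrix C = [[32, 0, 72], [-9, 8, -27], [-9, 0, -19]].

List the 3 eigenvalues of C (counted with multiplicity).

The characteristic polynomial is p(λ) = det(λI - C).
Expanding the 3×3 determinant: p(λ) = λ^3 - 21λ^2 + 144λ - 320.
Try λ = 5: p(5) = 0, so 5 is a root.
Dividing by (λ - 5) leaves λ^2 - 16λ + 64.
The quadratic factor is (λ - 8)^2.
Eigenvalues: 5, 8, 8.

5, 8, 8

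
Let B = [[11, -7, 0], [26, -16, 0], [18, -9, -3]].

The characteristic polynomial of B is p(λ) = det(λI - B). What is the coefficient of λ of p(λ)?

p(λ) = λ^3 + 8λ^2 + 21λ + 18.
The coefficient of λ is 21.

21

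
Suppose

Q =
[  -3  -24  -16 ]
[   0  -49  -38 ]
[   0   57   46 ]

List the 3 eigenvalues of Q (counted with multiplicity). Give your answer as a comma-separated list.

-11, -3, 8

The characteristic polynomial is p(lambda) = det(lambda·I - Q).
Expanding along the first row, p(lambda) = lambda^3 + 6·lambda^2 - 79·lambda - 264.
Try lambda = -3: p(-3) = 0, so -3 is a root.
Dividing by (lambda + 3) leaves lambda^2 + 3·lambda - 88.
The quadratic factors as (lambda + 11)·(lambda - 8).
Eigenvalues: -11, -3, 8.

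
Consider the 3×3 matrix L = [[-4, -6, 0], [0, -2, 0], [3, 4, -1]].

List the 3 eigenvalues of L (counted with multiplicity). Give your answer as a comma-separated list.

Compute the characteristic polynomial p(μ) = det(μI - L).
Expanding the 3×3 determinant: p(μ) = μ^3 + 7μ^2 + 14μ + 8.
Try μ = -1: p(-1) = 0, so -1 is a root.
Dividing by (μ + 1) leaves μ^2 + 6μ + 8.
The quadratic factors as (μ + 4)·(μ + 2).
Eigenvalues: -4, -2, -1.

-4, -2, -1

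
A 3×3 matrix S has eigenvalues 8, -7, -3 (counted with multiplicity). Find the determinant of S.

det(S) is the product of the eigenvalues: (8) · (-7) · (-3) = 168.

168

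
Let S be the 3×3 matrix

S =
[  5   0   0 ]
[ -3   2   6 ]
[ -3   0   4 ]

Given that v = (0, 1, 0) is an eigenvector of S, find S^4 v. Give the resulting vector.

(0, 16, 0)

First find the eigenvalue: Sv = (0, 2, 0) = 2·(0, 1, 0), so λ = 2.
Then S^4 v = λ^4·v = 2^4·(0, 1, 0) = 16·(0, 1, 0) = (0, 16, 0).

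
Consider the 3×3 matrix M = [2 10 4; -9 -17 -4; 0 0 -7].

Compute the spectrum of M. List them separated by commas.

-8, -7, -7

Set up det(lambda·I - M) = 0.
Expanding the 3×3 determinant: p(lambda) = lambda^3 + 22·lambda^2 + 161·lambda + 392.
Since p(-8) = 0, lambda = -8 is a root.
Dividing by (lambda + 8) leaves lambda^2 + 14·lambda + 49.
The quadratic factor is (lambda + 7)^2.
Eigenvalues: -8, -7, -7.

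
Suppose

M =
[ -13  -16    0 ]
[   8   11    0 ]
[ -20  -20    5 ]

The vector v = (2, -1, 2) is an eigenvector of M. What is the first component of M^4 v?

First find the eigenvalue: Mv = (-10, 5, -10) = -5·(2, -1, 2), so λ = -5.
Then M^4 v = λ^4·v = (-5)^4·(2, -1, 2) = 625·(2, -1, 2) = (1250, -625, 1250).

1250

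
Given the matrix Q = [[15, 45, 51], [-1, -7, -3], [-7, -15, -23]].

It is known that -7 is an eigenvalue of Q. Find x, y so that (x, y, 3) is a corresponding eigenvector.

We need (Q + 7I)v = 0.
Q + 7I = [[22, 45, 51], [-1, 0, -3], [-7, -15, -16]].
Row 1: (22)·x + (45)·y + (51)·3 = 0
Row 2: (-1)·x + (0)·y + (-3)·3 = 0
Row 3: (-7)·x + (-15)·y + (-16)·3 = 0
Solving gives x = -9, y = 1.
Check: Q·(-9, 1, 3) = (63, -7, -21) = -7·(-9, 1, 3).

-9, 1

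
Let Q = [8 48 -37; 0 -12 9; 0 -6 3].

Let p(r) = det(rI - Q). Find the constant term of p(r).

-144

p(r) = r^3 + r^2 - 54r - 144.
The constant term is -144.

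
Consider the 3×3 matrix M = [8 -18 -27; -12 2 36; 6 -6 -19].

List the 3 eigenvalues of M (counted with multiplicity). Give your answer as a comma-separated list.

-10, -1, 2

Compute the characteristic polynomial p(t) = det(tI - M).
Expanding the 3×3 determinant: p(t) = t^3 + 9t^2 - 12t - 20.
Rational-root test: t = 2 gives p(2) = 0.
Dividing by (t - 2) leaves t^2 + 11t + 10.
The quadratic factors as (t + 10)·(t + 1).
Eigenvalues: -10, -1, 2.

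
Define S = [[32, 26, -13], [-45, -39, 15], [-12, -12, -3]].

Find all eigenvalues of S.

The characteristic polynomial is p(t) = det(tI - S).
Cofactor expansion gives p(t) = t^3 + 10t^2 - 33t - 378.
Rational-root test: t = -7 gives p(-7) = 0.
Dividing by (t + 7) leaves t^2 + 3t - 54.
The quadratic factors as (t + 9)·(t - 6).
Eigenvalues: -9, -7, 6.

-9, -7, 6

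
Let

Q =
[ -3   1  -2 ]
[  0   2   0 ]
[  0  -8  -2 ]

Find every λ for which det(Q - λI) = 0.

Compute the characteristic polynomial p(μ) = det(μI - Q).
Expanding along the first row, p(μ) = μ^3 + 3μ^2 - 4μ - 12.
Try μ = -2: p(-2) = 0, so -2 is a root.
Factor out (μ + 2): p(μ) = (μ + 2)·(μ^2 + μ - 6).
The quadratic factors as (μ + 3)·(μ - 2).
Eigenvalues: -3, -2, 2.

-3, -2, 2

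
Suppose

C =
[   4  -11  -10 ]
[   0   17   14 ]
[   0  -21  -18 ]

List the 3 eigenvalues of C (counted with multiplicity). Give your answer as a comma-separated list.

-4, 3, 4

The characteristic polynomial is p(lambda) = det(lambda·I - C).
Expanding along the first row, p(lambda) = lambda^3 - 3·lambda^2 - 16·lambda + 48.
Since p(-4) = 0, lambda = -4 is a root.
Factor out (lambda + 4): p(lambda) = (lambda + 4)·(lambda^2 - 7·lambda + 12).
The quadratic factors as (lambda - 3)·(lambda - 4).
Eigenvalues: -4, 3, 4.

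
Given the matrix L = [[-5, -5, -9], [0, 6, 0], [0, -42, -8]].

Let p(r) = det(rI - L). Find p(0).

-240

p(0) = det(0·I − L) = det(−L) = (−1)^3·det(L).
det(L) = 240, so p(0) = -240.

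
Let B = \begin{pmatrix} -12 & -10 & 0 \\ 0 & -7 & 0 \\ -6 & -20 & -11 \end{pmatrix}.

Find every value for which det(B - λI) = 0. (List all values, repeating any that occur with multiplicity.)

-12, -11, -7

Set up det(μI - B) = 0.
Expanding the 3×3 determinant: p(μ) = μ^3 + 30μ^2 + 293μ + 924.
Try μ = -12: p(-12) = 0, so -12 is a root.
Factor out (μ + 12): p(μ) = (μ + 12)·(μ^2 + 18μ + 77).
The quadratic factors as (μ + 11)·(μ + 7).
Eigenvalues: -12, -11, -7.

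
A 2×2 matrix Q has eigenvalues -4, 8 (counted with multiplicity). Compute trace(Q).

4

trace(Q) is the sum of the eigenvalues: (-4) + (8) = 4.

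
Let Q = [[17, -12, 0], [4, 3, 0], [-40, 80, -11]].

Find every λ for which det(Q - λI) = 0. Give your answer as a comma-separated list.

-11, 9, 11

Set up det(λI - Q) = 0.
Expanding along the first row, p(λ) = λ^3 - 9λ^2 - 121λ + 1089.
Since p(9) = 0, λ = 9 is a root.
Factor out (λ - 9): p(λ) = (λ - 9)·(λ^2 - 121).
The quadratic factors as (λ + 11)·(λ - 11).
Eigenvalues: -11, 9, 11.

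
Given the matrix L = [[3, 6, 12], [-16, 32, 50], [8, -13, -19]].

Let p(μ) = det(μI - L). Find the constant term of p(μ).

-126

p(μ) = μ^3 - 16μ^2 + 81μ - 126.
The constant term is -126.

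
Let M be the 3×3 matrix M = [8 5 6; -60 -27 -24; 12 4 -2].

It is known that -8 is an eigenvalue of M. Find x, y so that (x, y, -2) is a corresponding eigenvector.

-3, 12

We need (M + 8I)v = 0.
M + 8I = [[16, 5, 6], [-60, -19, -24], [12, 4, 6]].
Row 1: (16)·x + (5)·y + (6)·-2 = 0
Row 2: (-60)·x + (-19)·y + (-24)·-2 = 0
Row 3: (12)·x + (4)·y + (6)·-2 = 0
Solving gives x = -3, y = 12.
Check: M·(-3, 12, -2) = (24, -96, 16) = -8·(-3, 12, -2).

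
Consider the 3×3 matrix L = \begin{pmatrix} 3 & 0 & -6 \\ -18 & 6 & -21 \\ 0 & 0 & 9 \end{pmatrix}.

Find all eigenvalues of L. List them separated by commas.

Set up det(λI - L) = 0.
Expanding the 3×3 determinant: p(λ) = λ^3 - 18λ^2 + 99λ - 162.
Since p(9) = 0, λ = 9 is a root.
Factor out (λ - 9): p(λ) = (λ - 9)·(λ^2 - 9λ + 18).
The quadratic factors as (λ - 3)·(λ - 6).
Eigenvalues: 3, 6, 9.

3, 6, 9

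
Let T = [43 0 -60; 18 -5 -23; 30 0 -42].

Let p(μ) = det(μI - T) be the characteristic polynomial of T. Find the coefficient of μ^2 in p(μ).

4

The coefficient of μ^2 of det(μI - T) is −trace(T).
trace(T) = (43) + (-5) + (-42) = -4, so the coefficient is 4.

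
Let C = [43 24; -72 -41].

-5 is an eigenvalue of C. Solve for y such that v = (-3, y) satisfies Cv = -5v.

We need (C + 5I)v = 0.
C + 5I = [[48, 24], [-72, -36]].
Row 1: (48)·-3 + (24)·y = 0
Row 2: (-72)·-3 + (-36)·y = 0
Solving gives y = 6.
Check: C·(-3, 6) = (15, -30) = -5·(-3, 6).

6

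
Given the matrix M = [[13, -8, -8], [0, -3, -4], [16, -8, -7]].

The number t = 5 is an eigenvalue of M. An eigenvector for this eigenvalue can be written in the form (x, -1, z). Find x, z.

1, 2

We need (M - 5I)v = 0.
M - 5I = [[8, -8, -8], [0, -8, -4], [16, -8, -12]].
Row 1: (8)·x + (-8)·-1 + (-8)·z = 0
Row 2: (0)·x + (-8)·-1 + (-4)·z = 0
Row 3: (16)·x + (-8)·-1 + (-12)·z = 0
Solving gives x = 1, z = 2.
Check: M·(1, -1, 2) = (5, -5, 10) = 5·(1, -1, 2).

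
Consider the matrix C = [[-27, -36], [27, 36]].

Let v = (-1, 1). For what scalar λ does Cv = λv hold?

9

Compute Cv: C·(-1, 1) = (-9, 9).
Since Cv = λv, compare component 1: -9 = λ·-1, so λ = 9.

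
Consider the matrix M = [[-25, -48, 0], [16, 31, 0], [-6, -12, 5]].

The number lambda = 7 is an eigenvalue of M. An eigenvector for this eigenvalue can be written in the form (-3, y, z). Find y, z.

We need (M - 7I)v = 0.
M - 7I = [[-32, -48, 0], [16, 24, 0], [-6, -12, -2]].
Row 1: (-32)·-3 + (-48)·y + (0)·z = 0
Row 2: (16)·-3 + (24)·y + (0)·z = 0
Row 3: (-6)·-3 + (-12)·y + (-2)·z = 0
Solving gives y = 2, z = -3.
Check: M·(-3, 2, -3) = (-21, 14, -21) = 7·(-3, 2, -3).

2, -3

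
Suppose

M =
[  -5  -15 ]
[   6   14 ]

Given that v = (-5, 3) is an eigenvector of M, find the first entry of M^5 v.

-5120

First find the eigenvalue: Mv = (-20, 12) = 4·(-5, 3), so λ = 4.
Then M^5 v = λ^5·v = 4^5·(-5, 3) = 1024·(-5, 3) = (-5120, 3072).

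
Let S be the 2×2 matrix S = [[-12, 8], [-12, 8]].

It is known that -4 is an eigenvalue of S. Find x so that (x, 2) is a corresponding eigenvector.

2

We need (S + 4I)v = 0.
S + 4I = [[-8, 8], [-12, 12]].
Row 1: (-8)·x + (8)·2 = 0
Row 2: (-12)·x + (12)·2 = 0
Solving gives x = 2.
Check: S·(2, 2) = (-8, -8) = -4·(2, 2).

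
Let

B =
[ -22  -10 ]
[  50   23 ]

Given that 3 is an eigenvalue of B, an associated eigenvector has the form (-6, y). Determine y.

15

We need (B - 3I)v = 0.
B - 3I = [[-25, -10], [50, 20]].
Row 1: (-25)·-6 + (-10)·y = 0
Row 2: (50)·-6 + (20)·y = 0
Solving gives y = 15.
Check: B·(-6, 15) = (-18, 45) = 3·(-6, 15).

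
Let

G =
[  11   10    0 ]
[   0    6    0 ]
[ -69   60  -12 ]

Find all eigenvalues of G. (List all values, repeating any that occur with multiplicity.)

-12, 6, 11

The characteristic polynomial is p(t) = det(tI - G).
Expanding along the first row, p(t) = t^3 - 5t^2 - 138t + 792.
Rational-root test: t = 11 gives p(11) = 0.
Dividing by (t - 11) leaves t^2 + 6t - 72.
The quadratic factors as (t + 12)·(t - 6).
Eigenvalues: -12, 6, 11.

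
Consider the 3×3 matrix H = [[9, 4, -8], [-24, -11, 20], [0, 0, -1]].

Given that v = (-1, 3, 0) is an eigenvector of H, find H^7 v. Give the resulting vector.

(2187, -6561, 0)

First find the eigenvalue: Hv = (3, -9, 0) = -3·(-1, 3, 0), so λ = -3.
Then H^7 v = λ^7·v = (-3)^7·(-1, 3, 0) = -2187·(-1, 3, 0) = (2187, -6561, 0).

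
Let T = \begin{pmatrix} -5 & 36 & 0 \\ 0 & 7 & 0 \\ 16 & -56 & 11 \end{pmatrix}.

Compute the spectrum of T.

-5, 7, 11

The characteristic polynomial is p(λ) = det(λI - T).
Cofactor expansion gives p(λ) = λ^3 - 13λ^2 - 13λ + 385.
Try λ = 7: p(7) = 0, so 7 is a root.
Dividing by (λ - 7) leaves λ^2 - 6λ - 55.
The quadratic factors as (λ + 5)·(λ - 11).
Eigenvalues: -5, 7, 11.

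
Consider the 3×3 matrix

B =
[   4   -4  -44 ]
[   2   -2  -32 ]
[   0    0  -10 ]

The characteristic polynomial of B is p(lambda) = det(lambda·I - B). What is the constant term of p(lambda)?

0

p(lambda) = lambda^3 + 8·lambda^2 - 20·lambda.
The constant term is 0.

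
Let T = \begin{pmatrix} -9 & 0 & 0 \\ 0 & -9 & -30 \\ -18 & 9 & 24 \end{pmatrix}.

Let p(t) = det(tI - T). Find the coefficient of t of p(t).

-81

p(t) = t^3 - 6t^2 - 81t + 486.
The coefficient of t is -81.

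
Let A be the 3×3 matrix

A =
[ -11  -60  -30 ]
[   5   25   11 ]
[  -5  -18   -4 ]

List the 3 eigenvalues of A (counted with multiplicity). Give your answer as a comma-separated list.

Set up det(μI - A) = 0.
Expanding the 3×3 determinant: p(μ) = μ^3 - 10μ^2 + 17μ + 28.
Rational-root test: μ = -1 gives p(-1) = 0.
Dividing by (μ + 1) leaves μ^2 - 11μ + 28.
The quadratic factors as (μ - 4)·(μ - 7).
Eigenvalues: -1, 4, 7.

-1, 4, 7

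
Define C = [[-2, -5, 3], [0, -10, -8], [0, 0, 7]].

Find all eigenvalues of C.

C is upper triangular, so its eigenvalues are the diagonal entries.
Diagonal: -2, -10, 7.

-10, -2, 7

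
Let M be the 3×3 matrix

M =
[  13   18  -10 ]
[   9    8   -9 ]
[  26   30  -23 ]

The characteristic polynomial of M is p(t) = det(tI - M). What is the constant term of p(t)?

-12

p(t) = t^3 + 2t^2 - 11t - 12.
The constant term is -12.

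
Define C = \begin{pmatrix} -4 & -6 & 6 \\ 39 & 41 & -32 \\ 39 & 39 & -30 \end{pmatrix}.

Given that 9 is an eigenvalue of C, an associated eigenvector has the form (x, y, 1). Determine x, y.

We need (C - 9I)v = 0.
C - 9I = [[-13, -6, 6], [39, 32, -32], [39, 39, -39]].
Row 1: (-13)·x + (-6)·y + (6)·1 = 0
Row 2: (39)·x + (32)·y + (-32)·1 = 0
Row 3: (39)·x + (39)·y + (-39)·1 = 0
Solving gives x = 0, y = 1.
Check: C·(0, 1, 1) = (0, 9, 9) = 9·(0, 1, 1).

0, 1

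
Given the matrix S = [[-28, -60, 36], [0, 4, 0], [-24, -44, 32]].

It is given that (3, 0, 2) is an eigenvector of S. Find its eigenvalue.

Compute Sv: S·(3, 0, 2) = (-12, 0, -8).
Since Sv = λv, compare component 1: -12 = λ·3, so λ = -4.

-4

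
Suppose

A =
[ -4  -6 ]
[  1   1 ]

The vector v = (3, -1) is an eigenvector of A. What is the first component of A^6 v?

First find the eigenvalue: Av = (-6, 2) = -2·(3, -1), so λ = -2.
Then A^6 v = λ^6·v = (-2)^6·(3, -1) = 64·(3, -1) = (192, -64).

192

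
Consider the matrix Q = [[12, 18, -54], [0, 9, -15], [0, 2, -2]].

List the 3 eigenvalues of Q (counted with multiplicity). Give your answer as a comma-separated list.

Compute the characteristic polynomial p(r) = det(rI - Q).
Expanding along the first row, p(r) = r^3 - 19r^2 + 96r - 144.
Rational-root test: r = 3 gives p(3) = 0.
Dividing by (r - 3) leaves r^2 - 16r + 48.
The quadratic factors as (r - 4)·(r - 12).
Eigenvalues: 3, 4, 12.

3, 4, 12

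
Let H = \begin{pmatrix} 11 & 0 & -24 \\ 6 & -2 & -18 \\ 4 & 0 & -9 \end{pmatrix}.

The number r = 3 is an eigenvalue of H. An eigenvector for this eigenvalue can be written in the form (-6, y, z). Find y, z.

We need (H - 3I)v = 0.
H - 3I = [[8, 0, -24], [6, -5, -18], [4, 0, -12]].
Row 1: (8)·-6 + (0)·y + (-24)·z = 0
Row 2: (6)·-6 + (-5)·y + (-18)·z = 0
Row 3: (4)·-6 + (0)·y + (-12)·z = 0
Solving gives y = 0, z = -2.
Check: H·(-6, 0, -2) = (-18, 0, -6) = 3·(-6, 0, -2).

0, -2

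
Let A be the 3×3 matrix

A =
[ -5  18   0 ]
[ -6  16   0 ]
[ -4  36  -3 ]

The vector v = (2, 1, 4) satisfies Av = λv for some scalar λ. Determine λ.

4

Compute Av: A·(2, 1, 4) = (8, 4, 16).
Since Av = λv, compare component 1: 8 = λ·2, so λ = 4.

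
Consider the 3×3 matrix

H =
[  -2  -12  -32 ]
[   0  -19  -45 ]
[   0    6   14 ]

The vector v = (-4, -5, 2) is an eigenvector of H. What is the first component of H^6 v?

-4

First find the eigenvalue: Hv = (4, 5, -2) = -1·(-4, -5, 2), so λ = -1.
Then H^6 v = λ^6·v = (-1)^6·(-4, -5, 2) = 1·(-4, -5, 2) = (-4, -5, 2).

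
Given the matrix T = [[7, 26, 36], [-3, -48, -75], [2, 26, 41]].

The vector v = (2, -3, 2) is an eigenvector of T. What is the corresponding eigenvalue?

4

Compute Tv: T·(2, -3, 2) = (8, -12, 8).
Since Tv = λv, compare component 1: 8 = λ·2, so λ = 4.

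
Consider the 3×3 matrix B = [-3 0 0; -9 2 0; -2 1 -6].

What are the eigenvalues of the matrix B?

-6, -3, 2

B is lower triangular, so its eigenvalues are the diagonal entries.
Diagonal: -3, 2, -6.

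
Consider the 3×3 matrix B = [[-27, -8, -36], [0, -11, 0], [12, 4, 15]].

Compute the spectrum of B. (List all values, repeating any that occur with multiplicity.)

The characteristic polynomial is p(t) = det(tI - B).
Expanding along the first row, p(t) = t^3 + 23t^2 + 159t + 297.
Try t = -3: p(-3) = 0, so -3 is a root.
Dividing by (t + 3) leaves t^2 + 20t + 99.
The quadratic factors as (t + 11)·(t + 9).
Eigenvalues: -11, -9, -3.

-11, -9, -3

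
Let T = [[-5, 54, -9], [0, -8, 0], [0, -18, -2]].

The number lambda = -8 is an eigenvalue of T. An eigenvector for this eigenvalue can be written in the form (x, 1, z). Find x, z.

-9, 3

We need (T + 8I)v = 0.
T + 8I = [[3, 54, -9], [0, 0, 0], [0, -18, 6]].
Row 1: (3)·x + (54)·1 + (-9)·z = 0
Row 2: (0)·x + (0)·1 + (0)·z = 0
Row 3: (0)·x + (-18)·1 + (6)·z = 0
Solving gives x = -9, z = 3.
Check: T·(-9, 1, 3) = (72, -8, -24) = -8·(-9, 1, 3).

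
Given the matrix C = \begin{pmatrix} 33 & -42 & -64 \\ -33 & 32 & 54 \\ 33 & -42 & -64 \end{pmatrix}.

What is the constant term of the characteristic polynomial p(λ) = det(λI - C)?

p(0) = det(0·I − C) = det(−C) = (−1)^3·det(C).
det(C) = 0, so p(0) = 0.

0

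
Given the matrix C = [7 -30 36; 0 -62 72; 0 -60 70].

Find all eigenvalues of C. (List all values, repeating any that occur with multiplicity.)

The characteristic polynomial is p(s) = det(sI - C).
Expanding along the first row, p(s) = s^3 - 15s^2 + 36s + 140.
Try s = 7: p(7) = 0, so 7 is a root.
Dividing by (s - 7) leaves s^2 - 8s - 20.
The quadratic factors as (s + 2)·(s - 10).
Eigenvalues: -2, 7, 10.

-2, 7, 10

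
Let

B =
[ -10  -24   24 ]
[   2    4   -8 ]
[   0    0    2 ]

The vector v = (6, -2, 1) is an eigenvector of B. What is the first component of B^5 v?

First find the eigenvalue: Bv = (12, -4, 2) = 2·(6, -2, 1), so λ = 2.
Then B^5 v = λ^5·v = 2^5·(6, -2, 1) = 32·(6, -2, 1) = (192, -64, 32).

192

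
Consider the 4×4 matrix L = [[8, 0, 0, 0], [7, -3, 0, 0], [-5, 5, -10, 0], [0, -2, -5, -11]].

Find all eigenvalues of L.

-11, -10, -3, 8

L is lower triangular, so its eigenvalues are the diagonal entries.
Diagonal: 8, -3, -10, -11.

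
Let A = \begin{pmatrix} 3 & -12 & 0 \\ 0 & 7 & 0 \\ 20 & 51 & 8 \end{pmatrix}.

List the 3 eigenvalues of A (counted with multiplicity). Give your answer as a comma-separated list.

Set up det(tI - A) = 0.
Cofactor expansion gives p(t) = t^3 - 18t^2 + 101t - 168.
Rational-root test: t = 7 gives p(7) = 0.
Dividing by (t - 7) leaves t^2 - 11t + 24.
The quadratic factors as (t - 3)·(t - 8).
Eigenvalues: 3, 7, 8.

3, 7, 8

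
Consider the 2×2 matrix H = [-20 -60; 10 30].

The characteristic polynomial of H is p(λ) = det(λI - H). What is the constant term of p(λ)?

0

p(λ) = λ^2 - 10λ.
The constant term is 0.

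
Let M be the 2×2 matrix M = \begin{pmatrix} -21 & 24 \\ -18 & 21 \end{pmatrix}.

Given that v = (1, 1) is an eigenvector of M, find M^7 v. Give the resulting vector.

First find the eigenvalue: Mv = (3, 3) = 3·(1, 1), so λ = 3.
Then M^7 v = λ^7·v = 3^7·(1, 1) = 2187·(1, 1) = (2187, 2187).

(2187, 2187)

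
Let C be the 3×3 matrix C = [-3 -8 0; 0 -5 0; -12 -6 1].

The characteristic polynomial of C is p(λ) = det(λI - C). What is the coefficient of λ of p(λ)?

7

p(λ) = λ^3 + 7λ^2 + 7λ - 15.
The coefficient of λ is 7.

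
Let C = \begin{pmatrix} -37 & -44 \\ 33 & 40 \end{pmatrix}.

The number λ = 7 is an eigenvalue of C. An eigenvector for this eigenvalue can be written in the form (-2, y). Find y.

2

We need (C - 7I)v = 0.
C - 7I = [[-44, -44], [33, 33]].
Row 1: (-44)·-2 + (-44)·y = 0
Row 2: (33)·-2 + (33)·y = 0
Solving gives y = 2.
Check: C·(-2, 2) = (-14, 14) = 7·(-2, 2).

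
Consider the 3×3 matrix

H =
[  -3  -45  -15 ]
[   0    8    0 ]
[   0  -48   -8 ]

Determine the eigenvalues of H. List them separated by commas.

The characteristic polynomial is p(λ) = det(λI - H).
Cofactor expansion gives p(λ) = λ^3 + 3λ^2 - 64λ - 192.
Try λ = 8: p(8) = 0, so 8 is a root.
Factor out (λ - 8): p(λ) = (λ - 8)·(λ^2 + 11λ + 24).
The quadratic factors as (λ + 8)·(λ + 3).
Eigenvalues: -8, -3, 8.

-8, -3, 8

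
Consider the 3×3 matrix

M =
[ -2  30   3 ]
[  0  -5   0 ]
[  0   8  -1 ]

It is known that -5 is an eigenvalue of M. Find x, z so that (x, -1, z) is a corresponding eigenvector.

We need (M + 5I)v = 0.
M + 5I = [[3, 30, 3], [0, 0, 0], [0, 8, 4]].
Row 1: (3)·x + (30)·-1 + (3)·z = 0
Row 2: (0)·x + (0)·-1 + (0)·z = 0
Row 3: (0)·x + (8)·-1 + (4)·z = 0
Solving gives x = 8, z = 2.
Check: M·(8, -1, 2) = (-40, 5, -10) = -5·(8, -1, 2).

8, 2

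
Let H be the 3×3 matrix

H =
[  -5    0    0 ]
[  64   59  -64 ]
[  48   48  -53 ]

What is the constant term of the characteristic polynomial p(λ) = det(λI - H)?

p(0) = det(0·I − H) = det(−H) = (−1)^3·det(H).
det(H) = 275, so p(0) = -275.

-275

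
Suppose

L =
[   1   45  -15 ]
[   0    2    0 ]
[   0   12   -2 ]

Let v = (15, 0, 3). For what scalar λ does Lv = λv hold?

Compute Lv: L·(15, 0, 3) = (-30, 0, -6).
Since Lv = λv, compare component 1: -30 = λ·15, so λ = -2.

-2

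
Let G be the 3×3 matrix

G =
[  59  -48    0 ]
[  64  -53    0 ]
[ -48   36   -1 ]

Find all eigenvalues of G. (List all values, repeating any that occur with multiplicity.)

Set up det(lambda·I - G) = 0.
Expanding along the first row, p(lambda) = lambda^3 - 5·lambda^2 - 61·lambda - 55.
Rational-root test: lambda = -1 gives p(-1) = 0.
Factor out (lambda + 1): p(lambda) = (lambda + 1)·(lambda^2 - 6·lambda - 55).
The quadratic factors as (lambda + 5)·(lambda - 11).
Eigenvalues: -5, -1, 11.

-5, -1, 11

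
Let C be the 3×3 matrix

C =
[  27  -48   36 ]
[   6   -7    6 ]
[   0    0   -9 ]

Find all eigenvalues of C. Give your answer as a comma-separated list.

Compute the characteristic polynomial p(λ) = det(λI - C).
Expanding the 3×3 determinant: p(λ) = λ^3 - 11λ^2 - 81λ + 891.
Try λ = -9: p(-9) = 0, so -9 is a root.
Factor out (λ + 9): p(λ) = (λ + 9)·(λ^2 - 20λ + 99).
The quadratic factors as (λ - 9)·(λ - 11).
Eigenvalues: -9, 9, 11.

-9, 9, 11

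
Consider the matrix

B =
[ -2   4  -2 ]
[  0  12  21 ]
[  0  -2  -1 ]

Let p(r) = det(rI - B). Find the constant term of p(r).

60

p(r) = r^3 - 9r^2 + 8r + 60.
The constant term is 60.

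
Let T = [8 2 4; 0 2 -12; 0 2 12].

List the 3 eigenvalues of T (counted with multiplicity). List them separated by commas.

6, 8, 8

Compute the characteristic polynomial p(μ) = det(μI - T).
Expanding along the first row, p(μ) = μ^3 - 22μ^2 + 160μ - 384.
Try μ = 6: p(6) = 0, so 6 is a root.
Dividing by (μ - 6) leaves μ^2 - 16μ + 64.
The quadratic factor is (μ - 8)^2.
Eigenvalues: 6, 8, 8.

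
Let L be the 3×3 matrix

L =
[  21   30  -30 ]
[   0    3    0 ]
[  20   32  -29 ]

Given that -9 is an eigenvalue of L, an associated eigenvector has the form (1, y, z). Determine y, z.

0, 1

We need (L + 9I)v = 0.
L + 9I = [[30, 30, -30], [0, 12, 0], [20, 32, -20]].
Row 1: (30)·1 + (30)·y + (-30)·z = 0
Row 2: (0)·1 + (12)·y + (0)·z = 0
Row 3: (20)·1 + (32)·y + (-20)·z = 0
Solving gives y = 0, z = 1.
Check: L·(1, 0, 1) = (-9, 0, -9) = -9·(1, 0, 1).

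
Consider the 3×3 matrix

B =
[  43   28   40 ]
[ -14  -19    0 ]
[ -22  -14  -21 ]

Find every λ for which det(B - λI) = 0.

Set up det(λI - B) = 0.
Cofactor expansion gives p(λ) = λ^3 - 3λ^2 - 49λ - 45.
Try λ = -1: p(-1) = 0, so -1 is a root.
Dividing by (λ + 1) leaves λ^2 - 4λ - 45.
The quadratic factors as (λ + 5)·(λ - 9).
Eigenvalues: -5, -1, 9.

-5, -1, 9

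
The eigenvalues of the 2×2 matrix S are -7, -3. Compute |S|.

21

det(S) is the product of the eigenvalues: (-7) · (-3) = 21.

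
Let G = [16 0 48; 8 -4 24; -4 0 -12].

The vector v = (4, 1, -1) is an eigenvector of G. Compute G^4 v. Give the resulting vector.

First find the eigenvalue: Gv = (16, 4, -4) = 4·(4, 1, -1), so λ = 4.
Then G^4 v = λ^4·v = 4^4·(4, 1, -1) = 256·(4, 1, -1) = (1024, 256, -256).

(1024, 256, -256)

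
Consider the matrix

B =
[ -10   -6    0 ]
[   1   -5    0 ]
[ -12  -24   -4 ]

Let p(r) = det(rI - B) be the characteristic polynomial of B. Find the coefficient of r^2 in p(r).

19

The coefficient of r^2 of det(rI - B) is −trace(B).
trace(B) = (-10) + (-5) + (-4) = -19, so the coefficient is 19.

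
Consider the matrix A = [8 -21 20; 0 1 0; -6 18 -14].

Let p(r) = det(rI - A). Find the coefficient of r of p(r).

2

p(r) = r^3 + 5r^2 + 2r - 8.
The coefficient of r is 2.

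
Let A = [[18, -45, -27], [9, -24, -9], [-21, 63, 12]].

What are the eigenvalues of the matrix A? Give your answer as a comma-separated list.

Compute the characteristic polynomial p(λ) = det(λI - A).
Expanding along the first row, p(λ) = λ^3 - 6λ^2 - 99λ + 324.
Try λ = 12: p(12) = 0, so 12 is a root.
Dividing by (λ - 12) leaves λ^2 + 6λ - 27.
The quadratic factors as (λ + 9)·(λ - 3).
Eigenvalues: -9, 3, 12.

-9, 3, 12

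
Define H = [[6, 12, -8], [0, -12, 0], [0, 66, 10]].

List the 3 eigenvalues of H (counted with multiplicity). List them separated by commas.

Compute the characteristic polynomial p(s) = det(sI - H).
Expanding along the first row, p(s) = s^3 - 4s^2 - 132s + 720.
Try s = 10: p(10) = 0, so 10 is a root.
Factor out (s - 10): p(s) = (s - 10)·(s^2 + 6s - 72).
The quadratic factors as (s + 12)·(s - 6).
Eigenvalues: -12, 6, 10.

-12, 6, 10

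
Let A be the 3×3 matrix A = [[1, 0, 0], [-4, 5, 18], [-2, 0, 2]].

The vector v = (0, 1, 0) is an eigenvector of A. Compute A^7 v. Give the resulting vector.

First find the eigenvalue: Av = (0, 5, 0) = 5·(0, 1, 0), so λ = 5.
Then A^7 v = λ^7·v = 5^7·(0, 1, 0) = 78125·(0, 1, 0) = (0, 78125, 0).

(0, 78125, 0)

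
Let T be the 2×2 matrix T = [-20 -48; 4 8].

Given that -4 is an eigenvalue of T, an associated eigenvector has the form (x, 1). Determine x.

We need (T + 4I)v = 0.
T + 4I = [[-16, -48], [4, 12]].
Row 1: (-16)·x + (-48)·1 = 0
Row 2: (4)·x + (12)·1 = 0
Solving gives x = -3.
Check: T·(-3, 1) = (12, -4) = -4·(-3, 1).

-3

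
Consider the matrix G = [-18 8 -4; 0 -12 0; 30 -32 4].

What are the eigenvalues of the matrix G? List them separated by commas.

-12, -8, -6

The characteristic polynomial is p(μ) = det(μI - G).
Expanding the 3×3 determinant: p(μ) = μ^3 + 26μ^2 + 216μ + 576.
Rational-root test: μ = -6 gives p(-6) = 0.
Factor out (μ + 6): p(μ) = (μ + 6)·(μ^2 + 20μ + 96).
The quadratic factors as (μ + 12)·(μ + 8).
Eigenvalues: -12, -8, -6.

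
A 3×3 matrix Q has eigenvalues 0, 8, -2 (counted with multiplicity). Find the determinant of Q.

det(Q) is the product of the eigenvalues: (0) · (8) · (-2) = 0.

0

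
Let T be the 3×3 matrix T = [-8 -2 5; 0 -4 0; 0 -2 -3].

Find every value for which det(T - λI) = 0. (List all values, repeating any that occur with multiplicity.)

-8, -4, -3

Set up det(rI - T) = 0.
Expanding the 3×3 determinant: p(r) = r^3 + 15r^2 + 68r + 96.
Rational-root test: r = -4 gives p(-4) = 0.
Factor out (r + 4): p(r) = (r + 4)·(r^2 + 11r + 24).
The quadratic factors as (r + 8)·(r + 3).
Eigenvalues: -8, -4, -3.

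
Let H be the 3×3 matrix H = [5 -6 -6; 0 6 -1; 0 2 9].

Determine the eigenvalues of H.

Compute the characteristic polynomial p(r) = det(rI - H).
Expanding along the first row, p(r) = r^3 - 20r^2 + 131r - 280.
Since p(7) = 0, r = 7 is a root.
Factor out (r - 7): p(r) = (r - 7)·(r^2 - 13r + 40).
The quadratic factors as (r - 5)·(r - 8).
Eigenvalues: 5, 7, 8.

5, 7, 8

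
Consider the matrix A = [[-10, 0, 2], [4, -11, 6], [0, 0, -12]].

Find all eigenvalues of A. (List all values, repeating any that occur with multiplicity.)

Set up det(lambda·I - A) = 0.
Expanding along the first row, p(lambda) = lambda^3 + 33·lambda^2 + 362·lambda + 1320.
Rational-root test: lambda = -11 gives p(-11) = 0.
Factor out (lambda + 11): p(lambda) = (lambda + 11)·(lambda^2 + 22·lambda + 120).
The quadratic factors as (lambda + 12)·(lambda + 10).
Eigenvalues: -12, -11, -10.

-12, -11, -10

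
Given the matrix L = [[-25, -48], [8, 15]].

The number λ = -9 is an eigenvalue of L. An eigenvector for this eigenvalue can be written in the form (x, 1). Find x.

We need (L + 9I)v = 0.
L + 9I = [[-16, -48], [8, 24]].
Row 1: (-16)·x + (-48)·1 = 0
Row 2: (8)·x + (24)·1 = 0
Solving gives x = -3.
Check: L·(-3, 1) = (27, -9) = -9·(-3, 1).

-3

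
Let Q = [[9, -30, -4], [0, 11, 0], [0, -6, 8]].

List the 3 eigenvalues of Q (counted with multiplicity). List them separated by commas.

Set up det(rI - Q) = 0.
Expanding the 3×3 determinant: p(r) = r^3 - 28r^2 + 259r - 792.
Try r = 9: p(9) = 0, so 9 is a root.
Dividing by (r - 9) leaves r^2 - 19r + 88.
The quadratic factors as (r - 8)·(r - 11).
Eigenvalues: 8, 9, 11.

8, 9, 11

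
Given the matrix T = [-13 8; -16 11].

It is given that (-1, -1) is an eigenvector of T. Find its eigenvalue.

-5

Compute Tv: T·(-1, -1) = (5, 5).
Since Tv = λv, compare component 1: 5 = λ·-1, so λ = -5.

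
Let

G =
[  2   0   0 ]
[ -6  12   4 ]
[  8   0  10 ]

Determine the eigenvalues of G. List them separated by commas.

Set up det(lambda·I - G) = 0.
Expanding along the first row, p(lambda) = lambda^3 - 24·lambda^2 + 164·lambda - 240.
Rational-root test: lambda = 10 gives p(10) = 0.
Factor out (lambda - 10): p(lambda) = (lambda - 10)·(lambda^2 - 14·lambda + 24).
The quadratic factors as (lambda - 2)·(lambda - 12).
Eigenvalues: 2, 10, 12.

2, 10, 12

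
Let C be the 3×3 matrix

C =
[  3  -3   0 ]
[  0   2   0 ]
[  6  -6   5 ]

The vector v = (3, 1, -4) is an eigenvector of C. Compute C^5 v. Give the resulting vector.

(96, 32, -128)

First find the eigenvalue: Cv = (6, 2, -8) = 2·(3, 1, -4), so λ = 2.
Then C^5 v = λ^5·v = 2^5·(3, 1, -4) = 32·(3, 1, -4) = (96, 32, -128).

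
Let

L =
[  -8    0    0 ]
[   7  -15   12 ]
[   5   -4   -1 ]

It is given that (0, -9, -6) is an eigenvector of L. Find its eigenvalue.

-7

Compute Lv: L·(0, -9, -6) = (0, 63, 42).
Since Lv = λv, compare component 2: 63 = λ·-9, so λ = -7.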